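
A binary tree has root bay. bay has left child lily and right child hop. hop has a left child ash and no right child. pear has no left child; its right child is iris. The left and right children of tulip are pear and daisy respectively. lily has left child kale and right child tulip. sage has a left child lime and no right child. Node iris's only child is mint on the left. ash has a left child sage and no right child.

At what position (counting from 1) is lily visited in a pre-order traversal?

2

Pre-order visits the node, then its left subtree, then its right subtree.
Visit bay.
At bay: go left to lily.
  Visit lily.
  At lily: go left to kale.
    kale is a leaf — visit kale.
  At lily: go right to tulip.
    Visit tulip.
    At tulip: go left to pear.
      Visit pear.
      At pear: no left child.
      At pear: go right to iris.
        Visit iris.
        At iris: go left to mint.
          mint is a leaf — visit mint.
        At iris: no right child.
    At tulip: go right to daisy.
      daisy is a leaf — visit daisy.
At bay: go right to hop.
  Visit hop.
  At hop: go left to ash.
    Visit ash.
    At ash: go left to sage.
      Visit sage.
      At sage: go left to lime.
        lime is a leaf — visit lime.
      At sage: no right child.
    At ash: no right child.
  At hop: no right child.
Full pre-order sequence: bay, lily, kale, tulip, pear, iris, mint, daisy, hop, ash, sage, lime.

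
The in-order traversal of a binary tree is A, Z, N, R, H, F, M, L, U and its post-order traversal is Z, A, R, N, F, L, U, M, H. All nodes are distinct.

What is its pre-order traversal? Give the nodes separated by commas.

The last element of post-order is the root; it splits in-order into left and right subtrees.
Root H: left subtree has 4 nodes {A, Z, N, R}, right has 4 {F, M, L, U}.
  Root N: left subtree has 2 nodes {A, Z}, right has 1 {R}.
    Root A: left subtree has 0 nodes { }, right has 1 {Z}.
  Root M: left subtree has 1 node {F}, right has 2 {L, U}.
    Root U: left subtree has 1 node {L}, right has 0 { }.

H, N, A, Z, R, M, F, U, L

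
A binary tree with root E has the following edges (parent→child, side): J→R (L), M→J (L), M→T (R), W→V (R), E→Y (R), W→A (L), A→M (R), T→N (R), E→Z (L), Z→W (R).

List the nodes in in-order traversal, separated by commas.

Z, A, R, J, M, T, N, W, V, E, Y

In-order visits the left subtree, then the node, then the right subtree.
At E: go left to Z.
  At Z: no left child.
  Visit Z.
  At Z: go right to W.
    At W: go left to A.
      At A: no left child.
      Visit A.
      At A: go right to M.
        At M: go left to J.
          At J: go left to R.
            R is a leaf — visit R.
          Visit J.
          At J: no right child.
        Visit M.
        At M: go right to T.
          At T: no left child.
          Visit T.
          At T: go right to N.
            N is a leaf — visit N.
    Visit W.
    At W: go right to V.
      V is a leaf — visit V.
Visit E.
At E: go right to Y.
  Y is a leaf — visit Y.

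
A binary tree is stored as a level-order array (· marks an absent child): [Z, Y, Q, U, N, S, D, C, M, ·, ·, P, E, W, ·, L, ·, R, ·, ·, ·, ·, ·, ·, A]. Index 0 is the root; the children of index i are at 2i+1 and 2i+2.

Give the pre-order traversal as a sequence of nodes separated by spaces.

Z Y U C L M R N Q S P A E D W

Pre-order visits the node, then its left subtree, then its right subtree.
Visit Z.
At Z: go left to Y.
  Visit Y.
  At Y: go left to U.
    Visit U.
    At U: go left to C.
      Visit C.
      At C: go left to L.
        L is a leaf — visit L.
      At C: no right child.
    At U: go right to M.
      Visit M.
      At M: go left to R.
        R is a leaf — visit R.
      At M: no right child.
  At Y: go right to N.
    N is a leaf — visit N.
At Z: go right to Q.
  Visit Q.
  At Q: go left to S.
    Visit S.
    At S: go left to P.
      Visit P.
      At P: no left child.
      At P: go right to A.
        A is a leaf — visit A.
    At S: go right to E.
      E is a leaf — visit E.
  At Q: go right to D.
    Visit D.
    At D: go left to W.
      W is a leaf — visit W.
    At D: no right child.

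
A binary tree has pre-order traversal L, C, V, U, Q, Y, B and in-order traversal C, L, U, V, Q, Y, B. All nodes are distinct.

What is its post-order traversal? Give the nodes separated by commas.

The first element of pre-order is the root; it splits in-order into left and right subtrees.
Root L: left subtree has 1 node {C}, right has 5 {U, V, Q, Y, B}.
  Root V: left subtree has 1 node {U}, right has 3 {Q, Y, B}.
    Root Q: left subtree has 0 nodes { }, right has 2 {Y, B}.
      Root Y: left subtree has 0 nodes { }, right has 1 {B}.

C, U, B, Y, Q, V, L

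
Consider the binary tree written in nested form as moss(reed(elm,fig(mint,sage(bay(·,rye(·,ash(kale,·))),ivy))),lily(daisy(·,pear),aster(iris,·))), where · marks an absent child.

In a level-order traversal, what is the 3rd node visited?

Level-order visits nodes level by level from the root, left to right within each level.
Level 0: moss
Level 1: reed, lily
Level 2: elm, fig, daisy, aster
Level 3: mint, sage, pear, iris
Level 4: bay, ivy
Level 5: rye
Level 6: ash
Level 7: kale
Full level-order sequence: moss, reed, lily, elm, fig, daisy, aster, mint, sage, pear, iris, bay, ivy, rye, ash, kale.

lily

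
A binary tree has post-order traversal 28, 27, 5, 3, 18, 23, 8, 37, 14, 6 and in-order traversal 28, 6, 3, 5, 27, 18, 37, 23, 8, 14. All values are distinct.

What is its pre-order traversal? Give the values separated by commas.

6, 28, 14, 37, 18, 3, 5, 27, 8, 23

The last element of post-order is the root; it splits in-order into left and right subtrees.
Root 6: left subtree has 1 node {28}, right has 8 {3, 5, 27, 18, 37, 23, 8, 14}.
  Root 14: left subtree has 7 nodes {3, 5, 27, 18, 37, 23, 8}, right has 0 { }.
    Root 37: left subtree has 4 nodes {3, 5, 27, 18}, right has 2 {23, 8}.
      Root 18: left subtree has 3 nodes {3, 5, 27}, right has 0 { }.
        Root 3: left subtree has 0 nodes { }, right has 2 {5, 27}.
          Root 5: left subtree has 0 nodes { }, right has 1 {27}.
      Root 8: left subtree has 1 node {23}, right has 0 { }.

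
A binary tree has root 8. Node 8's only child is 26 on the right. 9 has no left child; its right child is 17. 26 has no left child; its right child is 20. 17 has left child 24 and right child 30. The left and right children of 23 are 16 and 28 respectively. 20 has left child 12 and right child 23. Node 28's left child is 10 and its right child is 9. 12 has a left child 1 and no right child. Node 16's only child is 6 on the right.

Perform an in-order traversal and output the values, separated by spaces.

In-order visits the left subtree, then the node, then the right subtree.
At 8: no left child.
Visit 8.
At 8: go right to 26.
  At 26: no left child.
  Visit 26.
  At 26: go right to 20.
    At 20: go left to 12.
      At 12: go left to 1.
        1 is a leaf — visit 1.
      Visit 12.
      At 12: no right child.
    Visit 20.
    At 20: go right to 23.
      At 23: go left to 16.
        At 16: no left child.
        Visit 16.
        At 16: go right to 6.
          6 is a leaf — visit 6.
      Visit 23.
      At 23: go right to 28.
        At 28: go left to 10.
          10 is a leaf — visit 10.
        Visit 28.
        At 28: go right to 9.
          At 9: no left child.
          Visit 9.
          At 9: go right to 17.
            At 17: go left to 24.
              24 is a leaf — visit 24.
            Visit 17.
            At 17: go right to 30.
              30 is a leaf — visit 30.

8 26 1 12 20 16 6 23 10 28 9 24 17 30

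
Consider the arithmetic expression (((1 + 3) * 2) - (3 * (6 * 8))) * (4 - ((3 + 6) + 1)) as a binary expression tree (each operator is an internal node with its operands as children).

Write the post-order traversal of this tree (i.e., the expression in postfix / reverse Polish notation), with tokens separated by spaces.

Post-order on an expression tree gives postfix notation: for each operator, emit left operand, right operand, then the operator.

1 3 + 2 * 3 6 8 * * - 4 3 6 + 1 + - *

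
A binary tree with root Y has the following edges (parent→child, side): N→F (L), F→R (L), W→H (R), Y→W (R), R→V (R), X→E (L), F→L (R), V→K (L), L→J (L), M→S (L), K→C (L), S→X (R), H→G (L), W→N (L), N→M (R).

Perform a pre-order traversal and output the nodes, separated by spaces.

Y W N F R V K C L J M S X E H G

Pre-order visits the node, then its left subtree, then its right subtree.
Visit Y.
At Y: no left child.
At Y: go right to W.
  Visit W.
  At W: go left to N.
    Visit N.
    At N: go left to F.
      Visit F.
      At F: go left to R.
        Visit R.
        At R: no left child.
        At R: go right to V.
          Visit V.
          At V: go left to K.
            Visit K.
            At K: go left to C.
              C is a leaf — visit C.
            At K: no right child.
          At V: no right child.
      At F: go right to L.
        Visit L.
        At L: go left to J.
          J is a leaf — visit J.
        At L: no right child.
    At N: go right to M.
      Visit M.
      At M: go left to S.
        Visit S.
        At S: no left child.
        At S: go right to X.
          Visit X.
          At X: go left to E.
            E is a leaf — visit E.
          At X: no right child.
      At M: no right child.
  At W: go right to H.
    Visit H.
    At H: go left to G.
      G is a leaf — visit G.
    At H: no right child.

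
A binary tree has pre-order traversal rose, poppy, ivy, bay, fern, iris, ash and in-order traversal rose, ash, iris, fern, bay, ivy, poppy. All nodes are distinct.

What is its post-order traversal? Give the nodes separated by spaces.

The first element of pre-order is the root; it splits in-order into left and right subtrees.
Root rose: left subtree has 0 nodes { }, right has 6 {ash, iris, fern, bay, ivy, poppy}.
  Root poppy: left subtree has 5 nodes {ash, iris, fern, bay, ivy}, right has 0 { }.
    Root ivy: left subtree has 4 nodes {ash, iris, fern, bay}, right has 0 { }.
      Root bay: left subtree has 3 nodes {ash, iris, fern}, right has 0 { }.
        Root fern: left subtree has 2 nodes {ash, iris}, right has 0 { }.
          Root iris: left subtree has 1 node {ash}, right has 0 { }.

ash iris fern bay ivy poppy rose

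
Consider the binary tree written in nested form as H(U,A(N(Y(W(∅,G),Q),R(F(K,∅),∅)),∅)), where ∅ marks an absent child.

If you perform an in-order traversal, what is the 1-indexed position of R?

10

In-order visits the left subtree, then the node, then the right subtree.
At H: go left to U.
  U is a leaf — visit U.
Visit H.
At H: go right to A.
  At A: go left to N.
    At N: go left to Y.
      At Y: go left to W.
        At W: no left child.
        Visit W.
        At W: go right to G.
          G is a leaf — visit G.
      Visit Y.
      At Y: go right to Q.
        Q is a leaf — visit Q.
    Visit N.
    At N: go right to R.
      At R: go left to F.
        At F: go left to K.
          K is a leaf — visit K.
        Visit F.
        At F: no right child.
      Visit R.
      At R: no right child.
  Visit A.
  At A: no right child.
Full in-order sequence: U, H, W, G, Y, Q, N, K, F, R, A.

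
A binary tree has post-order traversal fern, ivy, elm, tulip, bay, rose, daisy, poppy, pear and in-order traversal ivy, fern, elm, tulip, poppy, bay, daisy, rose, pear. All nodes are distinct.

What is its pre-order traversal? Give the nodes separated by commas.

The last element of post-order is the root; it splits in-order into left and right subtrees.
Root pear: left subtree has 8 nodes {ivy, fern, elm, tulip, poppy, bay, daisy, rose}, right has 0 { }.
  Root poppy: left subtree has 4 nodes {ivy, fern, elm, tulip}, right has 3 {bay, daisy, rose}.
    Root tulip: left subtree has 3 nodes {ivy, fern, elm}, right has 0 { }.
      Root elm: left subtree has 2 nodes {ivy, fern}, right has 0 { }.
        Root ivy: left subtree has 0 nodes { }, right has 1 {fern}.
    Root daisy: left subtree has 1 node {bay}, right has 1 {rose}.

pear, poppy, tulip, elm, ivy, fern, daisy, bay, rose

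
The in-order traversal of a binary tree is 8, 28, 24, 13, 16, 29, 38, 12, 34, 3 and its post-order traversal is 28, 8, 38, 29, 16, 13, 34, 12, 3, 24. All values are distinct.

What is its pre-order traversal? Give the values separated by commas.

24, 8, 28, 3, 12, 13, 16, 29, 38, 34

The last element of post-order is the root; it splits in-order into left and right subtrees.
Root 24: left subtree has 2 nodes {8, 28}, right has 7 {13, 16, 29, 38, 12, 34, 3}.
  Root 8: left subtree has 0 nodes { }, right has 1 {28}.
  Root 3: left subtree has 6 nodes {13, 16, 29, 38, 12, 34}, right has 0 { }.
    Root 12: left subtree has 4 nodes {13, 16, 29, 38}, right has 1 {34}.
      Root 13: left subtree has 0 nodes { }, right has 3 {16, 29, 38}.
        Root 16: left subtree has 0 nodes { }, right has 2 {29, 38}.
          Root 29: left subtree has 0 nodes { }, right has 1 {38}.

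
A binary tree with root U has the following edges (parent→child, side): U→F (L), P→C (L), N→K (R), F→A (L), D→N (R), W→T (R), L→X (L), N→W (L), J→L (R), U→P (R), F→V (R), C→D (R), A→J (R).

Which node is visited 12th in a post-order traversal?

Post-order visits the left subtree, then the right subtree, then the node.
At U: go left to F.
  At F: go left to A.
    At A: no left child.
    At A: go right to J.
      At J: no left child.
      At J: go right to L.
        At L: go left to X.
          X is a leaf — visit X.
        At L: no right child.
        Visit L.
      Visit J.
    Visit A.
  At F: go right to V.
    V is a leaf — visit V.
  Visit F.
At U: go right to P.
  At P: go left to C.
    At C: no left child.
    At C: go right to D.
      At D: no left child.
      At D: go right to N.
        At N: go left to W.
          At W: no left child.
          At W: go right to T.
            T is a leaf — visit T.
          Visit W.
        At N: go right to K.
          K is a leaf — visit K.
        Visit N.
      Visit D.
    Visit C.
  At P: no right child.
  Visit P.
Visit U.
Full post-order sequence: X, L, J, A, V, F, T, W, K, N, D, C, P, U.

C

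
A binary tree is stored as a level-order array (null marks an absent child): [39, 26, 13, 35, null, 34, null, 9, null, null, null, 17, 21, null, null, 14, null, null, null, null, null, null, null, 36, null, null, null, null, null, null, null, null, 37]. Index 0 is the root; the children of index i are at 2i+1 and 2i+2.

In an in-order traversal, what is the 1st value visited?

14

In-order visits the left subtree, then the node, then the right subtree.
At 39: go left to 26.
  At 26: go left to 35.
    At 35: go left to 9.
      At 9: go left to 14.
        At 14: no left child.
        Visit 14.
        At 14: go right to 37.
          37 is a leaf — visit 37.
      Visit 9.
      At 9: no right child.
    Visit 35.
    At 35: no right child.
  Visit 26.
  At 26: no right child.
Visit 39.
At 39: go right to 13.
  At 13: go left to 34.
    At 34: go left to 17.
      At 17: go left to 36.
        36 is a leaf — visit 36.
      Visit 17.
      At 17: no right child.
    Visit 34.
    At 34: go right to 21.
      21 is a leaf — visit 21.
  Visit 13.
  At 13: no right child.
Full in-order sequence: 14, 37, 9, 35, 26, 39, 36, 17, 34, 21, 13.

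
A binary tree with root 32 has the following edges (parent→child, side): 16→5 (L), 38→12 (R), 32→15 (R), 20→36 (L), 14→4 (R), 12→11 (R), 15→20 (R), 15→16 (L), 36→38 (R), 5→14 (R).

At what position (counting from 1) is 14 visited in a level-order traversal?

7

Level-order visits nodes level by level from the root, left to right within each level.
Level 0: 32
Level 1: 15
Level 2: 16, 20
Level 3: 5, 36
Level 4: 14, 38
Level 5: 4, 12
Level 6: 11
Full level-order sequence: 32, 15, 16, 20, 5, 36, 14, 38, 4, 12, 11.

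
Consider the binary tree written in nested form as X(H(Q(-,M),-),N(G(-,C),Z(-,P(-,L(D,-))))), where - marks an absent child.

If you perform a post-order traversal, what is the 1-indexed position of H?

3

Post-order visits the left subtree, then the right subtree, then the node.
At X: go left to H.
  At H: go left to Q.
    At Q: no left child.
    At Q: go right to M.
      M is a leaf — visit M.
    Visit Q.
  At H: no right child.
  Visit H.
At X: go right to N.
  At N: go left to G.
    At G: no left child.
    At G: go right to C.
      C is a leaf — visit C.
    Visit G.
  At N: go right to Z.
    At Z: no left child.
    At Z: go right to P.
      At P: no left child.
      At P: go right to L.
        At L: go left to D.
          D is a leaf — visit D.
        At L: no right child.
        Visit L.
      Visit P.
    Visit Z.
  Visit N.
Visit X.
Full post-order sequence: M, Q, H, C, G, D, L, P, Z, N, X.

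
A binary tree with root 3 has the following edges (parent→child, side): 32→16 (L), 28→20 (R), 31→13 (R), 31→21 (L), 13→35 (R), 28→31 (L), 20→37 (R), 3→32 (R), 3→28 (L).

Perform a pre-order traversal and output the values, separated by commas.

Pre-order visits the node, then its left subtree, then its right subtree.
Visit 3.
At 3: go left to 28.
  Visit 28.
  At 28: go left to 31.
    Visit 31.
    At 31: go left to 21.
      21 is a leaf — visit 21.
    At 31: go right to 13.
      Visit 13.
      At 13: no left child.
      At 13: go right to 35.
        35 is a leaf — visit 35.
  At 28: go right to 20.
    Visit 20.
    At 20: no left child.
    At 20: go right to 37.
      37 is a leaf — visit 37.
At 3: go right to 32.
  Visit 32.
  At 32: go left to 16.
    16 is a leaf — visit 16.
  At 32: no right child.

3, 28, 31, 21, 13, 35, 20, 37, 32, 16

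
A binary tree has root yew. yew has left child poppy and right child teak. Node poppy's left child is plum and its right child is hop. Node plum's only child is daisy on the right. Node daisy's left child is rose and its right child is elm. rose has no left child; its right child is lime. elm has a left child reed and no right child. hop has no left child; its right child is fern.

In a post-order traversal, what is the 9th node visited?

poppy

Post-order visits the left subtree, then the right subtree, then the node.
At yew: go left to poppy.
  At poppy: go left to plum.
    At plum: no left child.
    At plum: go right to daisy.
      At daisy: go left to rose.
        At rose: no left child.
        At rose: go right to lime.
          lime is a leaf — visit lime.
        Visit rose.
      At daisy: go right to elm.
        At elm: go left to reed.
          reed is a leaf — visit reed.
        At elm: no right child.
        Visit elm.
      Visit daisy.
    Visit plum.
  At poppy: go right to hop.
    At hop: no left child.
    At hop: go right to fern.
      fern is a leaf — visit fern.
    Visit hop.
  Visit poppy.
At yew: go right to teak.
  teak is a leaf — visit teak.
Visit yew.
Full post-order sequence: lime, rose, reed, elm, daisy, plum, fern, hop, poppy, teak, yew.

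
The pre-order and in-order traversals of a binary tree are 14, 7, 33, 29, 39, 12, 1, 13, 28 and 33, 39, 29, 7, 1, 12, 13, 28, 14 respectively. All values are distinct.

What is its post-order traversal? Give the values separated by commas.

39, 29, 33, 1, 28, 13, 12, 7, 14

The first element of pre-order is the root; it splits in-order into left and right subtrees.
Root 14: left subtree has 8 nodes {33, 39, 29, 7, 1, 12, 13, 28}, right has 0 { }.
  Root 7: left subtree has 3 nodes {33, 39, 29}, right has 4 {1, 12, 13, 28}.
    Root 33: left subtree has 0 nodes { }, right has 2 {39, 29}.
      Root 29: left subtree has 1 node {39}, right has 0 { }.
    Root 12: left subtree has 1 node {1}, right has 2 {13, 28}.
      Root 13: left subtree has 0 nodes { }, right has 1 {28}.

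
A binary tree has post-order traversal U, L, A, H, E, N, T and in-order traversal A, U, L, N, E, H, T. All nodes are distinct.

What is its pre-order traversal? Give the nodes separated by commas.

The last element of post-order is the root; it splits in-order into left and right subtrees.
Root T: left subtree has 6 nodes {A, U, L, N, E, H}, right has 0 { }.
  Root N: left subtree has 3 nodes {A, U, L}, right has 2 {E, H}.
    Root A: left subtree has 0 nodes { }, right has 2 {U, L}.
      Root L: left subtree has 1 node {U}, right has 0 { }.
    Root E: left subtree has 0 nodes { }, right has 1 {H}.

T, N, A, L, U, E, H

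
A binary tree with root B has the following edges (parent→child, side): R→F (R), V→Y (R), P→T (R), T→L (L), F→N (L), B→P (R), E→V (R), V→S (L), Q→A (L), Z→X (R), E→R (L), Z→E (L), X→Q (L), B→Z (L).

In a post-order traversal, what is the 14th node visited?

Post-order visits the left subtree, then the right subtree, then the node.
At B: go left to Z.
  At Z: go left to E.
    At E: go left to R.
      At R: no left child.
      At R: go right to F.
        At F: go left to N.
          N is a leaf — visit N.
        At F: no right child.
        Visit F.
      Visit R.
    At E: go right to V.
      At V: go left to S.
        S is a leaf — visit S.
      At V: go right to Y.
        Y is a leaf — visit Y.
      Visit V.
    Visit E.
  At Z: go right to X.
    At X: go left to Q.
      At Q: go left to A.
        A is a leaf — visit A.
      At Q: no right child.
      Visit Q.
    At X: no right child.
    Visit X.
  Visit Z.
At B: go right to P.
  At P: no left child.
  At P: go right to T.
    At T: go left to L.
      L is a leaf — visit L.
    At T: no right child.
    Visit T.
  Visit P.
Visit B.
Full post-order sequence: N, F, R, S, Y, V, E, A, Q, X, Z, L, T, P, B.

P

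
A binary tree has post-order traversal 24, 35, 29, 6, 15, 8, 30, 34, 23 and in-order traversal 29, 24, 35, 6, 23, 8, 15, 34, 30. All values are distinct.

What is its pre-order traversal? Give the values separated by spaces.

23 6 29 35 24 34 8 15 30

The last element of post-order is the root; it splits in-order into left and right subtrees.
Root 23: left subtree has 4 nodes {29, 24, 35, 6}, right has 4 {8, 15, 34, 30}.
  Root 6: left subtree has 3 nodes {29, 24, 35}, right has 0 { }.
    Root 29: left subtree has 0 nodes { }, right has 2 {24, 35}.
      Root 35: left subtree has 1 node {24}, right has 0 { }.
  Root 34: left subtree has 2 nodes {8, 15}, right has 1 {30}.
    Root 8: left subtree has 0 nodes { }, right has 1 {15}.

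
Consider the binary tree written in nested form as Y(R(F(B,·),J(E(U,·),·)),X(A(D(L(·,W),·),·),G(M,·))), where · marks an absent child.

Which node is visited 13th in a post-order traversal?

Post-order visits the left subtree, then the right subtree, then the node.
At Y: go left to R.
  At R: go left to F.
    At F: go left to B.
      B is a leaf — visit B.
    At F: no right child.
    Visit F.
  At R: go right to J.
    At J: go left to E.
      At E: go left to U.
        U is a leaf — visit U.
      At E: no right child.
      Visit E.
    At J: no right child.
    Visit J.
  Visit R.
At Y: go right to X.
  At X: go left to A.
    At A: go left to D.
      At D: go left to L.
        At L: no left child.
        At L: go right to W.
          W is a leaf — visit W.
        Visit L.
      At D: no right child.
      Visit D.
    At A: no right child.
    Visit A.
  At X: go right to G.
    At G: go left to M.
      M is a leaf — visit M.
    At G: no right child.
    Visit G.
  Visit X.
Visit Y.
Full post-order sequence: B, F, U, E, J, R, W, L, D, A, M, G, X, Y.

X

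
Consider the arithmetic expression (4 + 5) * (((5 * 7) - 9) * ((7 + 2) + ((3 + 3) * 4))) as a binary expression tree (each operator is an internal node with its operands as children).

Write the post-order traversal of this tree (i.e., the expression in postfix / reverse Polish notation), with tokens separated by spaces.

4 5 + 5 7 * 9 - 7 2 + 3 3 + 4 * + * *

Post-order on an expression tree gives postfix notation: for each operator, emit left operand, right operand, then the operator.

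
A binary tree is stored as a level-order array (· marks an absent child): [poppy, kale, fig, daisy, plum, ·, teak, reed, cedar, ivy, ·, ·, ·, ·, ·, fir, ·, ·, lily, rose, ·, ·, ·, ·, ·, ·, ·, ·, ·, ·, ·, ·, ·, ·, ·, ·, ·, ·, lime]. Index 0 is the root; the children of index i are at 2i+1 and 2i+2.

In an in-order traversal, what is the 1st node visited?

fir

In-order visits the left subtree, then the node, then the right subtree.
At poppy: go left to kale.
  At kale: go left to daisy.
    At daisy: go left to reed.
      At reed: go left to fir.
        fir is a leaf — visit fir.
      Visit reed.
      At reed: no right child.
    Visit daisy.
    At daisy: go right to cedar.
      At cedar: no left child.
      Visit cedar.
      At cedar: go right to lily.
        At lily: no left child.
        Visit lily.
        At lily: go right to lime.
          lime is a leaf — visit lime.
  Visit kale.
  At kale: go right to plum.
    At plum: go left to ivy.
      At ivy: go left to rose.
        rose is a leaf — visit rose.
      Visit ivy.
      At ivy: no right child.
    Visit plum.
    At plum: no right child.
Visit poppy.
At poppy: go right to fig.
  At fig: no left child.
  Visit fig.
  At fig: go right to teak.
    teak is a leaf — visit teak.
Full in-order sequence: fir, reed, daisy, cedar, lily, lime, kale, rose, ivy, plum, poppy, fig, teak.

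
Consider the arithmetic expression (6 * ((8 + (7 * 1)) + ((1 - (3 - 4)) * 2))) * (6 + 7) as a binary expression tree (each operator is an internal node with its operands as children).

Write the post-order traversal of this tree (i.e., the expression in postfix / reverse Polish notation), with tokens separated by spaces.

6 8 7 1 * + 1 3 4 - - 2 * + * 6 7 + *

Post-order on an expression tree gives postfix notation: for each operator, emit left operand, right operand, then the operator.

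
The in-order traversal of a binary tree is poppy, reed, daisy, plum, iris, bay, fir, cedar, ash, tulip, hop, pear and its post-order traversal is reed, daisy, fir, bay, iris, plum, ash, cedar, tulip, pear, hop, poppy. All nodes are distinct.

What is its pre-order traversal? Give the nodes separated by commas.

The last element of post-order is the root; it splits in-order into left and right subtrees.
Root poppy: left subtree has 0 nodes { }, right has 11 {reed, daisy, plum, iris, bay, fir, cedar, ash, tulip, hop, pear}.
  Root hop: left subtree has 9 nodes {reed, daisy, plum, iris, bay, fir, cedar, ash, tulip}, right has 1 {pear}.
    Root tulip: left subtree has 8 nodes {reed, daisy, plum, iris, bay, fir, cedar, ash}, right has 0 { }.
      Root cedar: left subtree has 6 nodes {reed, daisy, plum, iris, bay, fir}, right has 1 {ash}.
        Root plum: left subtree has 2 nodes {reed, daisy}, right has 3 {iris, bay, fir}.
          Root daisy: left subtree has 1 node {reed}, right has 0 { }.
          Root iris: left subtree has 0 nodes { }, right has 2 {bay, fir}.
            Root bay: left subtree has 0 nodes { }, right has 1 {fir}.

poppy, hop, tulip, cedar, plum, daisy, reed, iris, bay, fir, ash, pear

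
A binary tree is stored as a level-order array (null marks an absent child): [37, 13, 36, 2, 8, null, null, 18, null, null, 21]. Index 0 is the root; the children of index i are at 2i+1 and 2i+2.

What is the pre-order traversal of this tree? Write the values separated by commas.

Pre-order visits the node, then its left subtree, then its right subtree.
Visit 37.
At 37: go left to 13.
  Visit 13.
  At 13: go left to 2.
    Visit 2.
    At 2: go left to 18.
      18 is a leaf — visit 18.
    At 2: no right child.
  At 13: go right to 8.
    Visit 8.
    At 8: no left child.
    At 8: go right to 21.
      21 is a leaf — visit 21.
At 37: go right to 36.
  36 is a leaf — visit 36.

37, 13, 2, 18, 8, 21, 36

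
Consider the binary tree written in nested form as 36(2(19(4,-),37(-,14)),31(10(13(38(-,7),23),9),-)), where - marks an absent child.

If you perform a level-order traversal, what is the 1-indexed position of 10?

Level-order visits nodes level by level from the root, left to right within each level.
Level 0: 36
Level 1: 2, 31
Level 2: 19, 37, 10
Level 3: 4, 14, 13, 9
Level 4: 38, 23
Level 5: 7
Full level-order sequence: 36, 2, 31, 19, 37, 10, 4, 14, 13, 9, 38, 23, 7.

6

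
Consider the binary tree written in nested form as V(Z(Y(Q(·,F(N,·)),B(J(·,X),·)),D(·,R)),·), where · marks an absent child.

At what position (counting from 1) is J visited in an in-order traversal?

5

In-order visits the left subtree, then the node, then the right subtree.
At V: go left to Z.
  At Z: go left to Y.
    At Y: go left to Q.
      At Q: no left child.
      Visit Q.
      At Q: go right to F.
        At F: go left to N.
          N is a leaf — visit N.
        Visit F.
        At F: no right child.
    Visit Y.
    At Y: go right to B.
      At B: go left to J.
        At J: no left child.
        Visit J.
        At J: go right to X.
          X is a leaf — visit X.
      Visit B.
      At B: no right child.
  Visit Z.
  At Z: go right to D.
    At D: no left child.
    Visit D.
    At D: go right to R.
      R is a leaf — visit R.
Visit V.
At V: no right child.
Full in-order sequence: Q, N, F, Y, J, X, B, Z, D, R, V.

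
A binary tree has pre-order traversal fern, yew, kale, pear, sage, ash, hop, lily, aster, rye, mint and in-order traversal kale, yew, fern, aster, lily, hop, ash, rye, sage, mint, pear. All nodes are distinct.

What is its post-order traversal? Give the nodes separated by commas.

The first element of pre-order is the root; it splits in-order into left and right subtrees.
Root fern: left subtree has 2 nodes {kale, yew}, right has 8 {aster, lily, hop, ash, rye, sage, mint, pear}.
  Root yew: left subtree has 1 node {kale}, right has 0 { }.
  Root pear: left subtree has 7 nodes {aster, lily, hop, ash, rye, sage, mint}, right has 0 { }.
    Root sage: left subtree has 5 nodes {aster, lily, hop, ash, rye}, right has 1 {mint}.
      Root ash: left subtree has 3 nodes {aster, lily, hop}, right has 1 {rye}.
        Root hop: left subtree has 2 nodes {aster, lily}, right has 0 { }.
          Root lily: left subtree has 1 node {aster}, right has 0 { }.

kale, yew, aster, lily, hop, rye, ash, mint, sage, pear, fern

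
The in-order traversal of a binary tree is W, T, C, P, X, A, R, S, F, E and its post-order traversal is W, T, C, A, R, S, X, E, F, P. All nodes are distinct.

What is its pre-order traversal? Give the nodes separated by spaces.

P C T W F X S R A E

The last element of post-order is the root; it splits in-order into left and right subtrees.
Root P: left subtree has 3 nodes {W, T, C}, right has 6 {X, A, R, S, F, E}.
  Root C: left subtree has 2 nodes {W, T}, right has 0 { }.
    Root T: left subtree has 1 node {W}, right has 0 { }.
  Root F: left subtree has 4 nodes {X, A, R, S}, right has 1 {E}.
    Root X: left subtree has 0 nodes { }, right has 3 {A, R, S}.
      Root S: left subtree has 2 nodes {A, R}, right has 0 { }.
        Root R: left subtree has 1 node {A}, right has 0 { }.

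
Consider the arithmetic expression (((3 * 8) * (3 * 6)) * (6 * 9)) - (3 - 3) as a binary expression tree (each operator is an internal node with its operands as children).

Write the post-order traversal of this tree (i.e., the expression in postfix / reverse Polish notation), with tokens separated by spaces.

3 8 * 3 6 * * 6 9 * * 3 3 - -

Post-order on an expression tree gives postfix notation: for each operator, emit left operand, right operand, then the operator.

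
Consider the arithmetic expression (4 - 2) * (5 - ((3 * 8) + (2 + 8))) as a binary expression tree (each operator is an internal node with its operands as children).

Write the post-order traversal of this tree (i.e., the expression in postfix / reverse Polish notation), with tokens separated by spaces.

4 2 - 5 3 8 * 2 8 + + - *

Post-order on an expression tree gives postfix notation: for each operator, emit left operand, right operand, then the operator.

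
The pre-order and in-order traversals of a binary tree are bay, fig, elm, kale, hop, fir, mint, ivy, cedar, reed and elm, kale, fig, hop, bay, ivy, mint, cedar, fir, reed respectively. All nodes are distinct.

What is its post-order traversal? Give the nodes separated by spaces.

The first element of pre-order is the root; it splits in-order into left and right subtrees.
Root bay: left subtree has 4 nodes {elm, kale, fig, hop}, right has 5 {ivy, mint, cedar, fir, reed}.
  Root fig: left subtree has 2 nodes {elm, kale}, right has 1 {hop}.
    Root elm: left subtree has 0 nodes { }, right has 1 {kale}.
  Root fir: left subtree has 3 nodes {ivy, mint, cedar}, right has 1 {reed}.
    Root mint: left subtree has 1 node {ivy}, right has 1 {cedar}.

kale elm hop fig ivy cedar mint reed fir bay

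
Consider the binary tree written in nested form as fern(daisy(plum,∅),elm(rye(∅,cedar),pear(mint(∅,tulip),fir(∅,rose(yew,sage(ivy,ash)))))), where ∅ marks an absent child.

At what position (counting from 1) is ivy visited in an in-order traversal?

In-order visits the left subtree, then the node, then the right subtree.
At fern: go left to daisy.
  At daisy: go left to plum.
    plum is a leaf — visit plum.
  Visit daisy.
  At daisy: no right child.
Visit fern.
At fern: go right to elm.
  At elm: go left to rye.
    At rye: no left child.
    Visit rye.
    At rye: go right to cedar.
      cedar is a leaf — visit cedar.
  Visit elm.
  At elm: go right to pear.
    At pear: go left to mint.
      At mint: no left child.
      Visit mint.
      At mint: go right to tulip.
        tulip is a leaf — visit tulip.
    Visit pear.
    At pear: go right to fir.
      At fir: no left child.
      Visit fir.
      At fir: go right to rose.
        At rose: go left to yew.
          yew is a leaf — visit yew.
        Visit rose.
        At rose: go right to sage.
          At sage: go left to ivy.
            ivy is a leaf — visit ivy.
          Visit sage.
          At sage: go right to ash.
            ash is a leaf — visit ash.
Full in-order sequence: plum, daisy, fern, rye, cedar, elm, mint, tulip, pear, fir, yew, rose, ivy, sage, ash.

13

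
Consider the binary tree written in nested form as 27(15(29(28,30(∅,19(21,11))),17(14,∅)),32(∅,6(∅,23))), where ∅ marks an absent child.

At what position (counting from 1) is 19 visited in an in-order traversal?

In-order visits the left subtree, then the node, then the right subtree.
At 27: go left to 15.
  At 15: go left to 29.
    At 29: go left to 28.
      28 is a leaf — visit 28.
    Visit 29.
    At 29: go right to 30.
      At 30: no left child.
      Visit 30.
      At 30: go right to 19.
        At 19: go left to 21.
          21 is a leaf — visit 21.
        Visit 19.
        At 19: go right to 11.
          11 is a leaf — visit 11.
  Visit 15.
  At 15: go right to 17.
    At 17: go left to 14.
      14 is a leaf — visit 14.
    Visit 17.
    At 17: no right child.
Visit 27.
At 27: go right to 32.
  At 32: no left child.
  Visit 32.
  At 32: go right to 6.
    At 6: no left child.
    Visit 6.
    At 6: go right to 23.
      23 is a leaf — visit 23.
Full in-order sequence: 28, 29, 30, 21, 19, 11, 15, 14, 17, 27, 32, 6, 23.

5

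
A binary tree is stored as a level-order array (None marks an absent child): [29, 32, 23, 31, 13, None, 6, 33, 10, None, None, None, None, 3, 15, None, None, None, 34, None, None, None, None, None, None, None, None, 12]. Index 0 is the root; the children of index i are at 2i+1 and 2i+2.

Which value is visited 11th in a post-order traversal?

Post-order visits the left subtree, then the right subtree, then the node.
At 29: go left to 32.
  At 32: go left to 31.
    At 31: go left to 33.
      33 is a leaf — visit 33.
    At 31: go right to 10.
      At 10: no left child.
      At 10: go right to 34.
        34 is a leaf — visit 34.
      Visit 10.
    Visit 31.
  At 32: go right to 13.
    13 is a leaf — visit 13.
  Visit 32.
At 29: go right to 23.
  At 23: no left child.
  At 23: go right to 6.
    At 6: go left to 3.
      At 3: go left to 12.
        12 is a leaf — visit 12.
      At 3: no right child.
      Visit 3.
    At 6: go right to 15.
      15 is a leaf — visit 15.
    Visit 6.
  Visit 23.
Visit 29.
Full post-order sequence: 33, 34, 10, 31, 13, 32, 12, 3, 15, 6, 23, 29.

23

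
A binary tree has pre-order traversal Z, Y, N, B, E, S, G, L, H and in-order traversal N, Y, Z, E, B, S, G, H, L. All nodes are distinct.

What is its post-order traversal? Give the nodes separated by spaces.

The first element of pre-order is the root; it splits in-order into left and right subtrees.
Root Z: left subtree has 2 nodes {N, Y}, right has 6 {E, B, S, G, H, L}.
  Root Y: left subtree has 1 node {N}, right has 0 { }.
  Root B: left subtree has 1 node {E}, right has 4 {S, G, H, L}.
    Root S: left subtree has 0 nodes { }, right has 3 {G, H, L}.
      Root G: left subtree has 0 nodes { }, right has 2 {H, L}.
        Root L: left subtree has 1 node {H}, right has 0 { }.

N Y E H L G S B Z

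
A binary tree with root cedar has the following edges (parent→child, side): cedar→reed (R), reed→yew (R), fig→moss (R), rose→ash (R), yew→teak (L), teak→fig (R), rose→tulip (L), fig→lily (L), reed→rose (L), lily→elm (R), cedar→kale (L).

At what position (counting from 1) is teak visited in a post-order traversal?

9

Post-order visits the left subtree, then the right subtree, then the node.
At cedar: go left to kale.
  kale is a leaf — visit kale.
At cedar: go right to reed.
  At reed: go left to rose.
    At rose: go left to tulip.
      tulip is a leaf — visit tulip.
    At rose: go right to ash.
      ash is a leaf — visit ash.
    Visit rose.
  At reed: go right to yew.
    At yew: go left to teak.
      At teak: no left child.
      At teak: go right to fig.
        At fig: go left to lily.
          At lily: no left child.
          At lily: go right to elm.
            elm is a leaf — visit elm.
          Visit lily.
        At fig: go right to moss.
          moss is a leaf — visit moss.
        Visit fig.
      Visit teak.
    At yew: no right child.
    Visit yew.
  Visit reed.
Visit cedar.
Full post-order sequence: kale, tulip, ash, rose, elm, lily, moss, fig, teak, yew, reed, cedar.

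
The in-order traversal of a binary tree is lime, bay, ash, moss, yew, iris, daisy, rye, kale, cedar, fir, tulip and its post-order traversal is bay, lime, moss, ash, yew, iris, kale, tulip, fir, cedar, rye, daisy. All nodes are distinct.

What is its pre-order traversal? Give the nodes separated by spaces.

The last element of post-order is the root; it splits in-order into left and right subtrees.
Root daisy: left subtree has 6 nodes {lime, bay, ash, moss, yew, iris}, right has 5 {rye, kale, cedar, fir, tulip}.
  Root iris: left subtree has 5 nodes {lime, bay, ash, moss, yew}, right has 0 { }.
    Root yew: left subtree has 4 nodes {lime, bay, ash, moss}, right has 0 { }.
      Root ash: left subtree has 2 nodes {lime, bay}, right has 1 {moss}.
        Root lime: left subtree has 0 nodes { }, right has 1 {bay}.
  Root rye: left subtree has 0 nodes { }, right has 4 {kale, cedar, fir, tulip}.
    Root cedar: left subtree has 1 node {kale}, right has 2 {fir, tulip}.
      Root fir: left subtree has 0 nodes { }, right has 1 {tulip}.

daisy iris yew ash lime bay moss rye cedar kale fir tulip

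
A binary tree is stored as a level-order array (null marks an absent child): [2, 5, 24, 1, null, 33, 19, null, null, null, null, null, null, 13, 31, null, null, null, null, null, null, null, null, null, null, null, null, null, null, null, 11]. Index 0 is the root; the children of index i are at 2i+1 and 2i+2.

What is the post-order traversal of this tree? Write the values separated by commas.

1, 5, 33, 13, 11, 31, 19, 24, 2

Post-order visits the left subtree, then the right subtree, then the node.
At 2: go left to 5.
  At 5: go left to 1.
    1 is a leaf — visit 1.
  At 5: no right child.
  Visit 5.
At 2: go right to 24.
  At 24: go left to 33.
    33 is a leaf — visit 33.
  At 24: go right to 19.
    At 19: go left to 13.
      13 is a leaf — visit 13.
    At 19: go right to 31.
      At 31: no left child.
      At 31: go right to 11.
        11 is a leaf — visit 11.
      Visit 31.
    Visit 19.
  Visit 24.
Visit 2.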